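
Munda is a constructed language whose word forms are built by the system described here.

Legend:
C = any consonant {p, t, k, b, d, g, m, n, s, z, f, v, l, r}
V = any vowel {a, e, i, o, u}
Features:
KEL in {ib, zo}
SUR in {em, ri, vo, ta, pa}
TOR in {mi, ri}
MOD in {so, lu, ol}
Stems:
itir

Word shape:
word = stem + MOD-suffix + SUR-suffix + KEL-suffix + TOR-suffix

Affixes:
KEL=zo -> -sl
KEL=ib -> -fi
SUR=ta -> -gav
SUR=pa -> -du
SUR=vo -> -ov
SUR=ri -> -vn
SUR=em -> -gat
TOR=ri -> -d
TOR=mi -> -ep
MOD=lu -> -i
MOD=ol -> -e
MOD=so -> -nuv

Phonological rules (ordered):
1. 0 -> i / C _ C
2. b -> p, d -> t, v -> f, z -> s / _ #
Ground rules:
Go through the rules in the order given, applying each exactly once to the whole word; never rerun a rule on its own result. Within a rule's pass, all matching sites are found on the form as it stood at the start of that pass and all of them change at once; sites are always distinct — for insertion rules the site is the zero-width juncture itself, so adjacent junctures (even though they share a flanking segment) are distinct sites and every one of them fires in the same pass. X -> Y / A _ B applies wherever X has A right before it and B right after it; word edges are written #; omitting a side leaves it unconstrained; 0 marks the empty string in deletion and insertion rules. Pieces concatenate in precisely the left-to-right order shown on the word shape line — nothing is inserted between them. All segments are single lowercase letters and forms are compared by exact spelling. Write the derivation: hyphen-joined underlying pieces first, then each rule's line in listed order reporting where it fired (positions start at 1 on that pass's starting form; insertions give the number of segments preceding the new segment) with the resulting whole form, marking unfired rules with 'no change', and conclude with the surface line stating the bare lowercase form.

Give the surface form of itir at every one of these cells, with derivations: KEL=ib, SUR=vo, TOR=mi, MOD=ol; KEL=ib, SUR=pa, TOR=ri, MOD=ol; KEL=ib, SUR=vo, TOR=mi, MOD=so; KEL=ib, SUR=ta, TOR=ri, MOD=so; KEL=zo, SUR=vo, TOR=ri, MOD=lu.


cell KEL=ib, SUR=vo, TOR=mi, MOD=ol:
underlying: itir-e-ov-fi-ep
1. 0 -> i / C _ C: inserts after position(s) 7: itireovifiep
2. b -> p, d -> t, v -> f, z -> s / _ #: no change
surface: itireovifiep

cell KEL=ib, SUR=pa, TOR=ri, MOD=ol:
underlying: itir-e-du-fi-d
1. 0 -> i / C _ C: no change
2. b -> p, d -> t, v -> f, z -> s / _ #: fires at position(s) 10: itiredufit
surface: itiredufit

cell KEL=ib, SUR=vo, TOR=mi, MOD=so:
underlying: itir-nuv-ov-fi-ep
1. 0 -> i / C _ C: inserts after position(s) 4, 9: itirinuvovifiep
2. b -> p, d -> t, v -> f, z -> s / _ #: no change
surface: itirinuvovifiep

cell KEL=ib, SUR=ta, TOR=ri, MOD=so:
underlying: itir-nuv-gav-fi-d
1. 0 -> i / C _ C: inserts after position(s) 4, 7, 10: itirinuvigavifid
2. b -> p, d -> t, v -> f, z -> s / _ #: fires at position(s) 16: itirinuvigavifit
surface: itirinuvigavifit

cell KEL=zo, SUR=vo, TOR=ri, MOD=lu:
underlying: itir-i-ov-sl-d
1. 0 -> i / C _ C: inserts after position(s) 7, 8, 9: itiriovisilid
2. b -> p, d -> t, v -> f, z -> s / _ #: fires at position(s) 13: itiriovisilit
surface: itiriovisilit


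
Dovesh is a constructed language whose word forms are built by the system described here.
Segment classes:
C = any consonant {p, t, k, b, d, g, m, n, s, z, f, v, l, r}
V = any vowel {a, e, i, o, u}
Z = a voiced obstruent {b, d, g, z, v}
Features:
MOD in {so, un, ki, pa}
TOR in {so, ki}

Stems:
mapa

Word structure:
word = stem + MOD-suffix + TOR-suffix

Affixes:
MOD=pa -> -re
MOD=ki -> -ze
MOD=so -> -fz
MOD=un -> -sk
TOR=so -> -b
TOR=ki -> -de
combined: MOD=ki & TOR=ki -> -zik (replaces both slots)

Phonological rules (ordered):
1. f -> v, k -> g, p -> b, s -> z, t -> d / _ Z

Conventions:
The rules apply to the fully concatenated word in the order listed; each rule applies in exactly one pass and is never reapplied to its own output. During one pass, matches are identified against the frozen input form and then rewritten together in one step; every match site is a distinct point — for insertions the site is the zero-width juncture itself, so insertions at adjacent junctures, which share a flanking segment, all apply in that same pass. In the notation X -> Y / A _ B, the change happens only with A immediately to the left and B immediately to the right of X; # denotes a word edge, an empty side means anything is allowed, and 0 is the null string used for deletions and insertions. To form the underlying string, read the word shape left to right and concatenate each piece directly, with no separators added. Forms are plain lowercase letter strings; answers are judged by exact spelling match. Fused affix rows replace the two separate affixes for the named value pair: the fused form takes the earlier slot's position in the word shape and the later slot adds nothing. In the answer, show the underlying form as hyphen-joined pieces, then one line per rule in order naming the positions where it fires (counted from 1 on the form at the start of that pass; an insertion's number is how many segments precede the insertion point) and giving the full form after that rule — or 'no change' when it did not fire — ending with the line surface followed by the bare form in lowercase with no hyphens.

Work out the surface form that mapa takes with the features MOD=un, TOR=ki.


underlying: mapa-sk-de
1. f -> v, k -> g, p -> b, s -> z, t -> d / _ Z: fires at position(s) 6: mapasgde
surface: mapasgde


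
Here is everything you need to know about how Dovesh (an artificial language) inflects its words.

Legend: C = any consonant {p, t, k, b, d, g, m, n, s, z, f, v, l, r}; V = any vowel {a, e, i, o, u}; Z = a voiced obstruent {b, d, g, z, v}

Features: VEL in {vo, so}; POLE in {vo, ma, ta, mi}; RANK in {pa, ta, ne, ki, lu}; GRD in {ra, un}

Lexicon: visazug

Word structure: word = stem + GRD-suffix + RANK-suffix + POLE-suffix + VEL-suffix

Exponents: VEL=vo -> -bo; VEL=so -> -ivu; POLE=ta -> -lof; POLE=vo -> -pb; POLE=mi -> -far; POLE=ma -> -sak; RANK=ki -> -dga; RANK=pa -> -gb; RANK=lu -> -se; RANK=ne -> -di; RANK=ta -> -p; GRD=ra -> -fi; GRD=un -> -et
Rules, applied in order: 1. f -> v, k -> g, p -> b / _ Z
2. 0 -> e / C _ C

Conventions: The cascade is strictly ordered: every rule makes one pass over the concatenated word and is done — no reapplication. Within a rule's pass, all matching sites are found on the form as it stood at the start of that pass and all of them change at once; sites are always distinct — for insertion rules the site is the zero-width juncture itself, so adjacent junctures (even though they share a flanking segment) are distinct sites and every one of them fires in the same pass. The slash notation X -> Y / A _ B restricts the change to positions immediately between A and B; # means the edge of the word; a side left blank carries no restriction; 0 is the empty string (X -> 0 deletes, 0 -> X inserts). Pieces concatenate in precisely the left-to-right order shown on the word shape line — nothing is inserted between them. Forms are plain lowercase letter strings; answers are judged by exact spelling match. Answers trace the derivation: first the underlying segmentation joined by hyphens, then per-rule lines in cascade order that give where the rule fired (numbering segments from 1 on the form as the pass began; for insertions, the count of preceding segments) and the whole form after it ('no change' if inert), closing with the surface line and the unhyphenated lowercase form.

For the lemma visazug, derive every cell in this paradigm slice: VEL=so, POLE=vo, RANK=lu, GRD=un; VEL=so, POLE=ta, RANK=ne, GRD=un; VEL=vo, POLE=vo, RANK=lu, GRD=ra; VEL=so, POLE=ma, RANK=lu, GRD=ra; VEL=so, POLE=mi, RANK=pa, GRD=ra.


cell VEL=so, POLE=vo, RANK=lu, GRD=un:
underlying: visazug-et-se-pb-ivu
1. f -> v, k -> g, p -> b / _ Z: fires at position(s) 12: visazugetsebbivu
2. 0 -> e / C _ C: inserts after position(s) 9, 12: visazugetesebebivu
surface: visazugetesebebivu

cell VEL=so, POLE=ta, RANK=ne, GRD=un:
underlying: visazug-et-di-lof-ivu
1. f -> v, k -> g, p -> b / _ Z: no change
2. 0 -> e / C _ C: inserts after position(s) 9: visazugetedilofivu
surface: visazugetedilofivu

cell VEL=vo, POLE=vo, RANK=lu, GRD=ra:
underlying: visazug-fi-se-pb-bo
1. f -> v, k -> g, p -> b / _ Z: fires at position(s) 12: visazugfisebbbo
2. 0 -> e / C _ C: inserts after position(s) 7, 12, 13: visazugefisebebebo
surface: visazugefisebebebo

cell VEL=so, POLE=ma, RANK=lu, GRD=ra:
underlying: visazug-fi-se-sak-ivu
1. f -> v, k -> g, p -> b / _ Z: no change
2. 0 -> e / C _ C: inserts after position(s) 7: visazugefisesakivu
surface: visazugefisesakivu

cell VEL=so, POLE=mi, RANK=pa, GRD=ra:
underlying: visazug-fi-gb-far-ivu
1. f -> v, k -> g, p -> b / _ Z: no change
2. 0 -> e / C _ C: inserts after position(s) 7, 10, 11: visazugefigebefarivu
surface: visazugefigebefarivu


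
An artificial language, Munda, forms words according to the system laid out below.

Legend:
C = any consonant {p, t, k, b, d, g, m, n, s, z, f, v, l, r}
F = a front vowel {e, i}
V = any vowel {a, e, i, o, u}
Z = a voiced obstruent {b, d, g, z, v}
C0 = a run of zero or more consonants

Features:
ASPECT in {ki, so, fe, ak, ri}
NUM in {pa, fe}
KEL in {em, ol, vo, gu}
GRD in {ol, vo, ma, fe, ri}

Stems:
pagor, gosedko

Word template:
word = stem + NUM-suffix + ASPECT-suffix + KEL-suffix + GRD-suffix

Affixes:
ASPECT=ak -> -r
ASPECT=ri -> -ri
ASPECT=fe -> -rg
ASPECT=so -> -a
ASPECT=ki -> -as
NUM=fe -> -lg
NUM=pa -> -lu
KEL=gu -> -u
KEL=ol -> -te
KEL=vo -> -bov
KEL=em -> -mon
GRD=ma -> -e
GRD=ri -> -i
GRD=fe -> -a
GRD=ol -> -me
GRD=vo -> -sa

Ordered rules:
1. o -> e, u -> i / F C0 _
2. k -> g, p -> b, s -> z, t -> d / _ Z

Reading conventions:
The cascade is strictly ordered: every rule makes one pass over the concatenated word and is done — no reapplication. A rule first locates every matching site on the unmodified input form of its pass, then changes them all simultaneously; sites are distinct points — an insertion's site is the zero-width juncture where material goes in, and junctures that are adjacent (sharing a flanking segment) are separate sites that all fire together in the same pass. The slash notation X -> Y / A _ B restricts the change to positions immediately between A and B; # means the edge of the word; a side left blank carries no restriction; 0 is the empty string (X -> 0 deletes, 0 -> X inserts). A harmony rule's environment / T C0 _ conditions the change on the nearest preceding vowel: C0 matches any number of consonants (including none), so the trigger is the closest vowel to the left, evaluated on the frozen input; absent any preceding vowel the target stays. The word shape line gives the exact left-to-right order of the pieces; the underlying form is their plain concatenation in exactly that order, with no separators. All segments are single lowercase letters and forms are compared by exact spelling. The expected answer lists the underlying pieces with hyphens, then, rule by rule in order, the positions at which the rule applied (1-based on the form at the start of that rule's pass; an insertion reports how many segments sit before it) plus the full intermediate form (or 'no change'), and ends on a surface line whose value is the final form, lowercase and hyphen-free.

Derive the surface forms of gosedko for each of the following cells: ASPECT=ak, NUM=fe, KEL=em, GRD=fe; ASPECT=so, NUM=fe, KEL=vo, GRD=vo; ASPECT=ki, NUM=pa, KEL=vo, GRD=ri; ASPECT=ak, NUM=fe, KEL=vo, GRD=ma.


cell ASPECT=ak, NUM=fe, KEL=em, GRD=fe:
underlying: gosedko-lg-r-mon-a
1. o -> e, u -> i / F C0 _: fires at position(s) 7: gosedkelgrmona
2. k -> g, p -> b, s -> z, t -> d / _ Z: no change
surface: gosedkelgrmona

cell ASPECT=so, NUM=fe, KEL=vo, GRD=vo:
underlying: gosedko-lg-a-bov-sa
1. o -> e, u -> i / F C0 _: fires at position(s) 7: gosedkelgabovsa
2. k -> g, p -> b, s -> z, t -> d / _ Z: no change
surface: gosedkelgabovsa

cell ASPECT=ki, NUM=pa, KEL=vo, GRD=ri:
underlying: gosedko-lu-as-bov-i
1. o -> e, u -> i / F C0 _: fires at position(s) 7: gosedkeluasbovi
2. k -> g, p -> b, s -> z, t -> d / _ Z: fires at position(s) 11: gosedkeluazbovi
surface: gosedkeluazbovi

cell ASPECT=ak, NUM=fe, KEL=vo, GRD=ma:
underlying: gosedko-lg-r-bov-e
1. o -> e, u -> i / F C0 _: fires at position(s) 7: gosedkelgrbove
2. k -> g, p -> b, s -> z, t -> d / _ Z: no change
surface: gosedkelgrbove


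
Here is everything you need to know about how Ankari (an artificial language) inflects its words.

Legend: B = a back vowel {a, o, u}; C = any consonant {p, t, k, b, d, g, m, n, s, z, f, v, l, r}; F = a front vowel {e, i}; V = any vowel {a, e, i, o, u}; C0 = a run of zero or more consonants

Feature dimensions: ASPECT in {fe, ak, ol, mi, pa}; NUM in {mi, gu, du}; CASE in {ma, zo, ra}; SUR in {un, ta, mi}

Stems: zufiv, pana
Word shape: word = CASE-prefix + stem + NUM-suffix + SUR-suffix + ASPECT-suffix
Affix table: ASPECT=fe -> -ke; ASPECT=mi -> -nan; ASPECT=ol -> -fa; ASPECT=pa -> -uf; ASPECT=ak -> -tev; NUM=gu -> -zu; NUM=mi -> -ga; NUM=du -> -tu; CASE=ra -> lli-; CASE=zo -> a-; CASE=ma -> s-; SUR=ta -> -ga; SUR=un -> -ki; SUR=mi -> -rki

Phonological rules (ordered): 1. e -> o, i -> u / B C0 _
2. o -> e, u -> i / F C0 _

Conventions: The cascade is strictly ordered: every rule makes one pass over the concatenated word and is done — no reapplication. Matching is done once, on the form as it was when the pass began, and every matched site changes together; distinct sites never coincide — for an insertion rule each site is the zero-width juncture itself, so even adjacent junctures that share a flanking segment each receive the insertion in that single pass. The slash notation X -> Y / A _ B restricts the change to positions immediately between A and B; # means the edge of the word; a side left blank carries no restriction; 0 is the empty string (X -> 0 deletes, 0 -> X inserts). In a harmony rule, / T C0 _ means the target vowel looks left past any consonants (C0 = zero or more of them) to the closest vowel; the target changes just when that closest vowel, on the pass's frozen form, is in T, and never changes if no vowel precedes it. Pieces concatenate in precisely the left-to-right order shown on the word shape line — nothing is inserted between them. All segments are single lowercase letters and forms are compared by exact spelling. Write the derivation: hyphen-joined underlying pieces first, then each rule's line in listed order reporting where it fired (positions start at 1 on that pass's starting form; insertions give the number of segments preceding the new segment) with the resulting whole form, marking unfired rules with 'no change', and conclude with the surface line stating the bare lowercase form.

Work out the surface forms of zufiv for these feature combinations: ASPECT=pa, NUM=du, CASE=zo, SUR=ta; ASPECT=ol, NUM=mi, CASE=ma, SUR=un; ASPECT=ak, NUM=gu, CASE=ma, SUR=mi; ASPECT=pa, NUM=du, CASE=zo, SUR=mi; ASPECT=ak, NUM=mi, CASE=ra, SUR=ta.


cell ASPECT=pa, NUM=du, CASE=zo, SUR=ta:
underlying: a-zufiv-tu-ga-uf
1. e -> o, i -> u / B C0 _: fires at position(s) 5: azufuvtugauf
2. o -> e, u -> i / F C0 _: no change
surface: azufuvtugauf

cell ASPECT=ol, NUM=mi, CASE=ma, SUR=un:
underlying: s-zufiv-ga-ki-fa
1. e -> o, i -> u / B C0 _: fires at position(s) 5, 10: szufuvgakufa
2. o -> e, u -> i / F C0 _: no change
surface: szufuvgakufa

cell ASPECT=ak, NUM=gu, CASE=ma, SUR=mi:
underlying: s-zufiv-zu-rki-tev
1. e -> o, i -> u / B C0 _: fires at position(s) 5, 11: szufuvzurkutev
2. o -> e, u -> i / F C0 _: no change
surface: szufuvzurkutev

cell ASPECT=pa, NUM=du, CASE=zo, SUR=mi:
underlying: a-zufiv-tu-rki-uf
1. e -> o, i -> u / B C0 _: fires at position(s) 5, 11: azufuvturkuuf
2. o -> e, u -> i / F C0 _: no change
surface: azufuvturkuuf

cell ASPECT=ak, NUM=mi, CASE=ra, SUR=ta:
underlying: lli-zufiv-ga-ga-tev
1. e -> o, i -> u / B C0 _: fires at position(s) 7, 14: llizufuvgagatov
2. o -> e, u -> i / F C0 _: fires at position(s) 5: llizifuvgagatov
surface: llizifuvgagatov


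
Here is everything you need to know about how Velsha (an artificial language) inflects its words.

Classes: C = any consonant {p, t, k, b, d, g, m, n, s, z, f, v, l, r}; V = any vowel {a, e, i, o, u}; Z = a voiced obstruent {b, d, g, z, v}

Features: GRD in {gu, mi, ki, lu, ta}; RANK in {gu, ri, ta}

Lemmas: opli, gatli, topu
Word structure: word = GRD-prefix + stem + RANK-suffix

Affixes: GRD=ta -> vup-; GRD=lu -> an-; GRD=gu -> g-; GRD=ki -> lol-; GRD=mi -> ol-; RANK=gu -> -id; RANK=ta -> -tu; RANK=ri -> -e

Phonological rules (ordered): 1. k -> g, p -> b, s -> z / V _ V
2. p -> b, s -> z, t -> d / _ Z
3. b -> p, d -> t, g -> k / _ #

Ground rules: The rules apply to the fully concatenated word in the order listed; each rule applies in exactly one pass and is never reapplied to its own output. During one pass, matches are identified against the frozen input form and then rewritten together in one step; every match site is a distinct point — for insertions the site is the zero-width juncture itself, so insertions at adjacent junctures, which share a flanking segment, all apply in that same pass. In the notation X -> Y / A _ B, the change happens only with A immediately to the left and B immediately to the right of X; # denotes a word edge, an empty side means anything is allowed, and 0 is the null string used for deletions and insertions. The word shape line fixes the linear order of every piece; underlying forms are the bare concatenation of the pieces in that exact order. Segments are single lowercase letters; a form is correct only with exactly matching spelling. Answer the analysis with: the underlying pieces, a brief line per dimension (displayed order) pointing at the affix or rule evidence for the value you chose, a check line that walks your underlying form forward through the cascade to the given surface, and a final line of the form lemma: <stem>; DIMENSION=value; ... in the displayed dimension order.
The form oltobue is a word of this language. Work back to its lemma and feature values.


underlying: ol-topu-e
GRD=mi - signalled by the affix ol-
RANK=ri - signalled by the affix -e
check: oltopue -> oltobue -> oltobue -> oltobue
lemma: topu; GRD=mi; RANK=ri


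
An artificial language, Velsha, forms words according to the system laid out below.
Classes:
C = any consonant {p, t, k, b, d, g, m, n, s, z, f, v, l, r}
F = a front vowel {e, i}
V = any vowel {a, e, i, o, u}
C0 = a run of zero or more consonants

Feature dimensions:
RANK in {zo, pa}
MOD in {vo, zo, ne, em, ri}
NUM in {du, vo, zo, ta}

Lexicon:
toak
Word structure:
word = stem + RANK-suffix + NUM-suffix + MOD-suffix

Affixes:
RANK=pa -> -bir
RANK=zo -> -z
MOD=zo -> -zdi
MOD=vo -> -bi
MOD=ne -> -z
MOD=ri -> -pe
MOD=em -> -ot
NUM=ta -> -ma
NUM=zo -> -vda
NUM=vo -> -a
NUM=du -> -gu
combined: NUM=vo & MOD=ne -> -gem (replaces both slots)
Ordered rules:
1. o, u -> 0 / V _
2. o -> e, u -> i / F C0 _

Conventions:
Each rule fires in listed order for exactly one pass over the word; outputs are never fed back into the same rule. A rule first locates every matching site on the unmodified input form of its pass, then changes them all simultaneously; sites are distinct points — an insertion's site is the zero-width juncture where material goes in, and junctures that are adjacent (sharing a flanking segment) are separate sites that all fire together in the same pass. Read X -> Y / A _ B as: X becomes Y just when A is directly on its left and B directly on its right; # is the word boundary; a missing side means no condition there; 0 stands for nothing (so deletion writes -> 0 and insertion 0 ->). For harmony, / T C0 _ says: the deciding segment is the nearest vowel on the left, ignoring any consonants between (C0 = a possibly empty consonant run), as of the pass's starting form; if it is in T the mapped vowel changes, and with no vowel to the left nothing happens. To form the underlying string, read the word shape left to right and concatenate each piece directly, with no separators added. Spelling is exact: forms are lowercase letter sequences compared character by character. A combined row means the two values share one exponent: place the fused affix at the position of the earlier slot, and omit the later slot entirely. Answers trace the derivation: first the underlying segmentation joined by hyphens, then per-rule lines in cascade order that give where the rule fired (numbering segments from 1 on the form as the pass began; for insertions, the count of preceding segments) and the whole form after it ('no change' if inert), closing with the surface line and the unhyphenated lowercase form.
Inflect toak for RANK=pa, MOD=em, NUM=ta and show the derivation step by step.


underlying: toak-bir-ma-ot
1. o, u -> 0 / V _: fires at position(s) 10: toakbirmat
2. o -> e, u -> i / F C0 _: no change
surface: toakbirmat


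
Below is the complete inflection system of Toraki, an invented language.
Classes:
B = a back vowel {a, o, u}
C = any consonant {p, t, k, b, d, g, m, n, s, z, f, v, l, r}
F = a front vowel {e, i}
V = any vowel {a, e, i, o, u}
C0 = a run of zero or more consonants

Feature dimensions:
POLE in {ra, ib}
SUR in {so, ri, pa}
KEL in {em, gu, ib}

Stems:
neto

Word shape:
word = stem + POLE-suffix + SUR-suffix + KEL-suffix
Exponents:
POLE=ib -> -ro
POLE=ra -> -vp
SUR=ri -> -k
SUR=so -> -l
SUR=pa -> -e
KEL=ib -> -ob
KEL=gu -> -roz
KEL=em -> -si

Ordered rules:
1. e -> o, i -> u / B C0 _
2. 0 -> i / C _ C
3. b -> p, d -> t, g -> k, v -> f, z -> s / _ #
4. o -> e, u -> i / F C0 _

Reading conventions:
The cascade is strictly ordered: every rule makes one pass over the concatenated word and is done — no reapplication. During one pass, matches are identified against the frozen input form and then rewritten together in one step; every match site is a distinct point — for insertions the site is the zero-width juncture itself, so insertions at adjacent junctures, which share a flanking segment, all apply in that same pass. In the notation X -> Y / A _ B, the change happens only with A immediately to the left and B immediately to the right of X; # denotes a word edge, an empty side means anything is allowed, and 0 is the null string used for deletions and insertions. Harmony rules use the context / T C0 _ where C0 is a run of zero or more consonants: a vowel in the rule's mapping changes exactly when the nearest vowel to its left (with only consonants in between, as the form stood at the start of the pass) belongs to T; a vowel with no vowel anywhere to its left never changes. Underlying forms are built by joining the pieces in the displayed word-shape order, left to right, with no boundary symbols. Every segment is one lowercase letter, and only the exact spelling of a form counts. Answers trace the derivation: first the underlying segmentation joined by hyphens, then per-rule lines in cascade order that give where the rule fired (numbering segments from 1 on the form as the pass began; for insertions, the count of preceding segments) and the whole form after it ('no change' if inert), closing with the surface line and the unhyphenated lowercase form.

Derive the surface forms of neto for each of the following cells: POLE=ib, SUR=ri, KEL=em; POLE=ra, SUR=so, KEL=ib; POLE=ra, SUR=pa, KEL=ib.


cell POLE=ib, SUR=ri, KEL=em:
underlying: neto-ro-k-si
1. e -> o, i -> u / B C0 _: fires at position(s) 9: netoroksu
2. 0 -> i / C _ C: inserts after position(s) 7: netorokisu
3. b -> p, d -> t, g -> k, v -> f, z -> s / _ #: no change
4. o -> e, u -> i / F C0 _: fires at position(s) 4, 10: neterokisi
surface: neterokisi

cell POLE=ra, SUR=so, KEL=ib:
underlying: neto-vp-l-ob
1. e -> o, i -> u / B C0 _: no change
2. 0 -> i / C _ C: inserts after position(s) 5, 6: netovipilob
3. b -> p, d -> t, g -> k, v -> f, z -> s / _ #: fires at position(s) 11: netovipilop
4. o -> e, u -> i / F C0 _: fires at position(s) 4, 10: netevipilep
surface: netevipilep

cell POLE=ra, SUR=pa, KEL=ib:
underlying: neto-vp-e-ob
1. e -> o, i -> u / B C0 _: fires at position(s) 7: netovpoob
2. 0 -> i / C _ C: inserts after position(s) 5: netovipoob
3. b -> p, d -> t, g -> k, v -> f, z -> s / _ #: fires at position(s) 10: netovipoop
4. o -> e, u -> i / F C0 _: fires at position(s) 4, 8: netevipeop
surface: netevipeop


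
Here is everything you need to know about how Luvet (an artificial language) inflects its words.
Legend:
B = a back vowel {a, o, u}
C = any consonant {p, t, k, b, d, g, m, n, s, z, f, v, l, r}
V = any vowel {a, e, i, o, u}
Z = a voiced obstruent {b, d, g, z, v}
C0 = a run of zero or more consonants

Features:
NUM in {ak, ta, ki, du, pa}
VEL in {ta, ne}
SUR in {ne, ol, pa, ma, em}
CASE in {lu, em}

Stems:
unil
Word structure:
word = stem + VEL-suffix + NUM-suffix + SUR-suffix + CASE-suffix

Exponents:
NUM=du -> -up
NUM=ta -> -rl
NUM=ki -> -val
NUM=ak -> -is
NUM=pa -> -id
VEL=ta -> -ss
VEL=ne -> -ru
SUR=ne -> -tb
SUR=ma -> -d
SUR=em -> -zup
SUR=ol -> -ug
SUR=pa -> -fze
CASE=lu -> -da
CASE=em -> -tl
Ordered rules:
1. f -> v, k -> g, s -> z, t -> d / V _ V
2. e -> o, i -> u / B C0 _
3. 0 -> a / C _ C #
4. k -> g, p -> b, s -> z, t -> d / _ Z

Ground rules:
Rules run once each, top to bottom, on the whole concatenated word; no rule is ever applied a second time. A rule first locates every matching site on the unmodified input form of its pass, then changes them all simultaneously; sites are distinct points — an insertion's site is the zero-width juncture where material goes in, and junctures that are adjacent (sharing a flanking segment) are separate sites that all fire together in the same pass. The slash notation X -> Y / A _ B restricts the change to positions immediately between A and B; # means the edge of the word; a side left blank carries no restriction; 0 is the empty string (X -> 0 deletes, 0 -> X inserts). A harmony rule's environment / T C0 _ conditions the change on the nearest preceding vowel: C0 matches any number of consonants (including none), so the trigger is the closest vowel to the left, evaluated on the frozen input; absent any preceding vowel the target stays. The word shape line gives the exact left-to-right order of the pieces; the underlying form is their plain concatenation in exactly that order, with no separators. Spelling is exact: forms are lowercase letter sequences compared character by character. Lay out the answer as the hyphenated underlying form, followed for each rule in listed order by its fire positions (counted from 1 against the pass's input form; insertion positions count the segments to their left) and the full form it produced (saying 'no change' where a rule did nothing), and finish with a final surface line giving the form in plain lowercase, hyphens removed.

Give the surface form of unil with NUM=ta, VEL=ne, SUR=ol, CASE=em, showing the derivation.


underlying: unil-ru-rl-ug-tl
1. f -> v, k -> g, s -> z, t -> d / V _ V: no change
2. e -> o, i -> u / B C0 _: fires at position(s) 3: unulrurlugtl
3. 0 -> a / C _ C #: inserts after position(s) 11: unulrurlugtal
4. k -> g, p -> b, s -> z, t -> d / _ Z: no change
surface: unulrurlugtal


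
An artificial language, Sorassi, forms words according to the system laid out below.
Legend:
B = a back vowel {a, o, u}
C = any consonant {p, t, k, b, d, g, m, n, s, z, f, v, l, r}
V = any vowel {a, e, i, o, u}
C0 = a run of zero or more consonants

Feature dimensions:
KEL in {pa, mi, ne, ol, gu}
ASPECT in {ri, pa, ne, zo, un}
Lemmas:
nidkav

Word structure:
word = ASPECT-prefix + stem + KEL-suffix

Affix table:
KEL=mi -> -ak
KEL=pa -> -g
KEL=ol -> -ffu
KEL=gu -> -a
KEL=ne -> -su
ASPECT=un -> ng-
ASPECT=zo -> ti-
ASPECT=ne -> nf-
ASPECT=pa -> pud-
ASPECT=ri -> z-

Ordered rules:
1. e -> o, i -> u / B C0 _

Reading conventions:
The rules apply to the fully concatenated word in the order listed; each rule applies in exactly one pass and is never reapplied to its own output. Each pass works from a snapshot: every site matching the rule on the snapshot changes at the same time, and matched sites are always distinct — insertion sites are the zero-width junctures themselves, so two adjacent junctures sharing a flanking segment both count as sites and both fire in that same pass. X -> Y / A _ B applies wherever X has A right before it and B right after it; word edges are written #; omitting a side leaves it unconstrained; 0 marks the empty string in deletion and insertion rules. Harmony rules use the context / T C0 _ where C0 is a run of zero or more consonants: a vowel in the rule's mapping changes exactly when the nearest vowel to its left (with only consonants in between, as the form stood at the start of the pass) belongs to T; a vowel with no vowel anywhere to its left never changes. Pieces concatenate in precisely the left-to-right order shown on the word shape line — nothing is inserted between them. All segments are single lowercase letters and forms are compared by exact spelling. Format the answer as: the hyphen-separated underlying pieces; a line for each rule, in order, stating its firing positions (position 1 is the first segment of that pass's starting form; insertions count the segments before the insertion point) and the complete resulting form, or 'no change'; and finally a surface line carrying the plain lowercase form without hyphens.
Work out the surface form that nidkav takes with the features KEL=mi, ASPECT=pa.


underlying: pud-nidkav-ak
1. e -> o, i -> u / B C0 _: fires at position(s) 5: pudnudkavak
surface: pudnudkavak


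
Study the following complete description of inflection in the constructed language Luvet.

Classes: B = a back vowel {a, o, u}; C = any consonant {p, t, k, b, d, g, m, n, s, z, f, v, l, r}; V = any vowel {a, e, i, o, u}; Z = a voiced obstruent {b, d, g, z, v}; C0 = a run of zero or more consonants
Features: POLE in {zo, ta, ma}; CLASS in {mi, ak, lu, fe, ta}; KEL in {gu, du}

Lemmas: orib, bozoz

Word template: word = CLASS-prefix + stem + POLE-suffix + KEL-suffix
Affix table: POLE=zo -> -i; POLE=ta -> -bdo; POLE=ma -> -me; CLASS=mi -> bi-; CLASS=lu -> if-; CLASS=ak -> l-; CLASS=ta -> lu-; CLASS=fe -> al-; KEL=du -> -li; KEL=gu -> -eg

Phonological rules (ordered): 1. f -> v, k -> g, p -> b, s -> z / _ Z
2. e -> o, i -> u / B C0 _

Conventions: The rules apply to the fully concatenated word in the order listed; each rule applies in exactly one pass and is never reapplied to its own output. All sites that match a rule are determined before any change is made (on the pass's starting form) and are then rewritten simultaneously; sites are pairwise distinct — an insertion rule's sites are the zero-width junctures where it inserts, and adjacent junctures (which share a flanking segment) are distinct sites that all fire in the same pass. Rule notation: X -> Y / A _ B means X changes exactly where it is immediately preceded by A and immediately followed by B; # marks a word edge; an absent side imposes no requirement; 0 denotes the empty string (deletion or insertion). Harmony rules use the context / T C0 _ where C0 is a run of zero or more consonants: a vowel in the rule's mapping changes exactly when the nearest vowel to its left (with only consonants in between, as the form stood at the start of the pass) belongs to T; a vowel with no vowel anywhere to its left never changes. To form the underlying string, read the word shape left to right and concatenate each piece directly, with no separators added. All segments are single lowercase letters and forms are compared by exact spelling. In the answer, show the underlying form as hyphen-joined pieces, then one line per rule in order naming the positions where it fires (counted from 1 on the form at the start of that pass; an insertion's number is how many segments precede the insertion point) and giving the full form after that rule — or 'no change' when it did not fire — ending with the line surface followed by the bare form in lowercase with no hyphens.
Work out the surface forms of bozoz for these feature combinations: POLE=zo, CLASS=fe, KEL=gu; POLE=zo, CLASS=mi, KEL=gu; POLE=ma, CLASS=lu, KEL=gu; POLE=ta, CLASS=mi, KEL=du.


cell POLE=zo, CLASS=fe, KEL=gu:
underlying: al-bozoz-i-eg
1. f -> v, k -> g, p -> b, s -> z / _ Z: no change
2. e -> o, i -> u / B C0 _: fires at position(s) 8: albozozueg
surface: albozozueg

cell POLE=zo, CLASS=mi, KEL=gu:
underlying: bi-bozoz-i-eg
1. f -> v, k -> g, p -> b, s -> z / _ Z: no change
2. e -> o, i -> u / B C0 _: fires at position(s) 8: bibozozueg
surface: bibozozueg

cell POLE=ma, CLASS=lu, KEL=gu:
underlying: if-bozoz-me-eg
1. f -> v, k -> g, p -> b, s -> z / _ Z: fires at position(s) 2: ivbozozmeeg
2. e -> o, i -> u / B C0 _: fires at position(s) 9: ivbozozmoeg
surface: ivbozozmoeg

cell POLE=ta, CLASS=mi, KEL=du:
underlying: bi-bozoz-bdo-li
1. f -> v, k -> g, p -> b, s -> z / _ Z: no change
2. e -> o, i -> u / B C0 _: fires at position(s) 12: bibozozbdolu
surface: bibozozbdolu


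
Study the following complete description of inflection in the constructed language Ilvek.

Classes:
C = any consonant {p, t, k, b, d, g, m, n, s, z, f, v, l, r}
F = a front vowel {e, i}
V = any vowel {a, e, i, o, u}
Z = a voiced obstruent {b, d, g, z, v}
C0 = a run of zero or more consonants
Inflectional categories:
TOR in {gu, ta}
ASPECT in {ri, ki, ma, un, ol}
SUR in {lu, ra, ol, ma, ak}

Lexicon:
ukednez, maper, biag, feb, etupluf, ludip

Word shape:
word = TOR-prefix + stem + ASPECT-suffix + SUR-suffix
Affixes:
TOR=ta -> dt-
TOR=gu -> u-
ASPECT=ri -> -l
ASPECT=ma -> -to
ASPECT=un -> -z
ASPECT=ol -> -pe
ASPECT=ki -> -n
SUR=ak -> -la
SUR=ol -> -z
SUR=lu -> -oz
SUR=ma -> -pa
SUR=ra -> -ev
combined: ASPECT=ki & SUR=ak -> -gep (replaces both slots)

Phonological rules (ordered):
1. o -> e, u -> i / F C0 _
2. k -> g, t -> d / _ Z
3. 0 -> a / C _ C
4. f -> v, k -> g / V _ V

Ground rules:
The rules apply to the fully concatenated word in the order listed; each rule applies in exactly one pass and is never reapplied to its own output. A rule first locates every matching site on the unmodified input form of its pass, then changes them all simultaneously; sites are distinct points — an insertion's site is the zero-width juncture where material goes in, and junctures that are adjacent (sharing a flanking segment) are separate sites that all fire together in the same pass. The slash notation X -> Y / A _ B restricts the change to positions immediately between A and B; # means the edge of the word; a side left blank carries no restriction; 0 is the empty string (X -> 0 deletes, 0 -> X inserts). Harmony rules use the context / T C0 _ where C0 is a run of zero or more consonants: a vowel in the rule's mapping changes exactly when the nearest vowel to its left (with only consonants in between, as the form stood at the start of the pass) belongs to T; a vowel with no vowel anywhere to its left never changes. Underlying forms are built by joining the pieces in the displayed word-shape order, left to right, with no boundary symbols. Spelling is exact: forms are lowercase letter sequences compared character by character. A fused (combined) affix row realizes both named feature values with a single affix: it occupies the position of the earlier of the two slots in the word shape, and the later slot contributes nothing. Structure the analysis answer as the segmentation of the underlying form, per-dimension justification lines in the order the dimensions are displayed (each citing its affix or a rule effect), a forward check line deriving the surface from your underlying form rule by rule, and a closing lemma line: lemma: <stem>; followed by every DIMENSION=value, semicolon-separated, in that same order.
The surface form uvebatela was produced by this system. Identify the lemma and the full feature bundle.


underlying: u-feb-to-la
TOR=gu - signalled by the affix u-
ASPECT=ma - signalled by the affix -to
SUR=ak - signalled by the affix -la
check: ufebtola -> ufebtela -> ufebtela -> ufebatela -> uvebatela
lemma: feb; TOR=gu; ASPECT=ma; SUR=ak


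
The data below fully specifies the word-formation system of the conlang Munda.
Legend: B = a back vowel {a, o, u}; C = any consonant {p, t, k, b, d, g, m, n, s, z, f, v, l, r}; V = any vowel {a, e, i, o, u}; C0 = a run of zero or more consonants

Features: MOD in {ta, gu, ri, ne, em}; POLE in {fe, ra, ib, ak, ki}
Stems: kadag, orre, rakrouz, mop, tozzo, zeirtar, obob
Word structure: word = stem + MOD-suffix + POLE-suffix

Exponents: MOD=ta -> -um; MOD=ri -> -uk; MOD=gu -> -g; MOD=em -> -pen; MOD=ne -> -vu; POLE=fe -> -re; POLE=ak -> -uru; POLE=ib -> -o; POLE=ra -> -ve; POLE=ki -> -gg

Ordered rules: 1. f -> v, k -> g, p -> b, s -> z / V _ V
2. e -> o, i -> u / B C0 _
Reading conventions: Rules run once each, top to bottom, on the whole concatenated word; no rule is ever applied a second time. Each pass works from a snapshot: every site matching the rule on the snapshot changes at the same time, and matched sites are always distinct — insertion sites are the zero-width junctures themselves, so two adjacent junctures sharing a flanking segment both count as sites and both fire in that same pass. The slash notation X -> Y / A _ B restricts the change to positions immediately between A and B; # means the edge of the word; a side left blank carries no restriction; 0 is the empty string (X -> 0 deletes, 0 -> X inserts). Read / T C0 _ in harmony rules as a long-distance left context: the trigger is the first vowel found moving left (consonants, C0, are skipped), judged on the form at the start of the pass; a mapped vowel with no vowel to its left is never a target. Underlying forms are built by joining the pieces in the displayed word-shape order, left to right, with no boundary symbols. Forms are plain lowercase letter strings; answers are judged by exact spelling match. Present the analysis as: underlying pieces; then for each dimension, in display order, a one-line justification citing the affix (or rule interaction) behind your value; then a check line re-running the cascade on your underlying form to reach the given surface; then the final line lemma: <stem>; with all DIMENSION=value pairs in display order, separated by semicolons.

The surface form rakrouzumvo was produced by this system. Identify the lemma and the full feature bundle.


underlying: rakrouz-um-ve
MOD=ta - signalled by the affix -um
POLE=ra - signalled by the affix -ve
check: rakrouzumve -> rakrouzumve -> rakrouzumvo
lemma: rakrouz; MOD=ta; POLE=ra


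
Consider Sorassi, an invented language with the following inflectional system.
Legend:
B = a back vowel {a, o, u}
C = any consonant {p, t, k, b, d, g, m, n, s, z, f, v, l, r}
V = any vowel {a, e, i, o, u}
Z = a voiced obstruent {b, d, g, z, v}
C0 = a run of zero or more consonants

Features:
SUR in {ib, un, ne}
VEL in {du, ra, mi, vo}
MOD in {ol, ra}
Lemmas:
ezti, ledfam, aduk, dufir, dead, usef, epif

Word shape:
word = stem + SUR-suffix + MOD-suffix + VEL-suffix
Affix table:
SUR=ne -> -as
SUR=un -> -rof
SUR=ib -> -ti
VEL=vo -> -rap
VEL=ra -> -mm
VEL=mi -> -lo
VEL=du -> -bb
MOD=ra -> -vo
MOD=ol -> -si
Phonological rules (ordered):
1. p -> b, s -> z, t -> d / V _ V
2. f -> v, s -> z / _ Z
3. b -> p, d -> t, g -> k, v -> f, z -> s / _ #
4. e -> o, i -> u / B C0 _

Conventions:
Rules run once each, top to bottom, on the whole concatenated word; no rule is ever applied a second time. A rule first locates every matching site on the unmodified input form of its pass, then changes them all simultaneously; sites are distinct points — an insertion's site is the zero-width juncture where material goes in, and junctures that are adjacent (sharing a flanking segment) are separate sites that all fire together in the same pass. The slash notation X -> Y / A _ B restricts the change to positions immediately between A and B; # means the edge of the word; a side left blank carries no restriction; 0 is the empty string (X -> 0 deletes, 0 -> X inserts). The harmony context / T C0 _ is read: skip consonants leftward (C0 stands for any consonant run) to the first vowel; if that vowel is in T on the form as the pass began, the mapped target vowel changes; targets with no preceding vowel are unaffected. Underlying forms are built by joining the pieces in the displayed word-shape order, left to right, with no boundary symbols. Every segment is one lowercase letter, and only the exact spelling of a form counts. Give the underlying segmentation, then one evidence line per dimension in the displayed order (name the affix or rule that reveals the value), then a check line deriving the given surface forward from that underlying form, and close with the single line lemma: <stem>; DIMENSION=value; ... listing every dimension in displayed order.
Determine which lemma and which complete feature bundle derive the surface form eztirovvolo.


underlying: ezti-rof-vo-lo
SUR=un - signalled by the affix -rof
VEL=mi - signalled by the affix -lo
MOD=ra - signalled by the affix -vo
check: eztirofvolo -> eztirofvolo -> eztirovvolo -> eztirovvolo -> eztirovvolo
lemma: ezti; SUR=un; VEL=mi; MOD=ra
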